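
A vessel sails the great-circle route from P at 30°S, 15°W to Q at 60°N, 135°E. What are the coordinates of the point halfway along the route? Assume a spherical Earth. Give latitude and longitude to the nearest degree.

≈ 36°N, 15°E

Write both endpoints as unit vectors p₁, p₂ with components (cos φ cos λ, cos φ sin λ, sin φ).
The central angle between the endpoints is δ = arccos(p₁·p₂) ≈ 2.512 rad (143.9°).
Interpolate at f = 1/2 with slerp weights a = sin((1−f)δ)/sin δ ≈ 1.614, b = sin(fδ)/sin δ ≈ 1.614.
p = a·p₁ + b·p₂ ≈ (0.779, 0.209, 0.591); φ = arcsin(p_z) ≈ 36.21°, λ = atan2(p_y, p_x) ≈ 15.00°.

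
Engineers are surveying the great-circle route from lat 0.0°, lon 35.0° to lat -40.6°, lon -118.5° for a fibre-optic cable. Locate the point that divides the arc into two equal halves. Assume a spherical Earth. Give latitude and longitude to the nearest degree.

From cos δ = sin φ₁ sin φ₂ + cos φ₁ cos φ₂ cos Δλ, the central angle is δ ≈ 2.318 rad (132.8°).
Interpolate at f = 1/2 with slerp weights a = sin((1−f)δ)/sin δ ≈ 1.249, b = sin(fδ)/sin δ ≈ 1.249.
p = a·p₁ + b·p₂ ≈ (0.571, -0.117, -0.813); φ = arcsin(p_z) ≈ -54.37°, λ = atan2(p_y, p_x) ≈ -11.59°.

≈ lat -54°, lon -12°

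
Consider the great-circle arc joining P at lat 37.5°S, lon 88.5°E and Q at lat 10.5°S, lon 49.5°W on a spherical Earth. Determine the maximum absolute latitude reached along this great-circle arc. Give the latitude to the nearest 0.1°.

≈ 53.8°S

The great circle lies in the plane with unit normal n̂ = (p₁ × p₂)/|p₁ × p₂|.
Here n̂_z ≈ -0.591; the vertex latitude is φ_max = arccos|n̂_z| ≈ 53.8°.
Check via Clairaut: cos φ_max = |cos φ₁| · sin C = cos(37.5°)·sin(131.9°) ≈ 0.591, again giving ≈ 53.8°.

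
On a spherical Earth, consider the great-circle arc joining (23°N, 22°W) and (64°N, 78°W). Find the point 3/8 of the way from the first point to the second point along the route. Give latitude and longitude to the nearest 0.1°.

≈ (40.9°N, 33.9°W)

Convert each endpoint to a unit vector on the sphere (x = cos φ cos λ, y = cos φ sin λ, z = sin φ).
The central angle between the endpoints is δ = arccos(p₁·p₂) ≈ 0.956 rad (54.8°).
Interpolate at f = 3/8 with slerp weights a = sin((1−f)δ)/sin δ ≈ 0.689, b = sin(fδ)/sin δ ≈ 0.430.
p = a·p₁ + b·p₂ ≈ (0.627, -0.422, 0.655); φ = arcsin(p_z) ≈ 40.93°, λ = atan2(p_y, p_x) ≈ -33.92°.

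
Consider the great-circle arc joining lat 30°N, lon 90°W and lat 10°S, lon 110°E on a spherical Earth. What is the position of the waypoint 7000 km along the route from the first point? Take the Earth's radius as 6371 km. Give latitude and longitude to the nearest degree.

≈ lat 49°N, lon 172°W

Write both endpoints as unit vectors p₁, p₂ with components (cos φ cos λ, cos φ sin λ, sin φ).
The central angle between the endpoints is δ = arccos(p₁·p₂) ≈ 2.664 rad (152.7°). The total great-circle distance is δ·R ≈ 2.664 × 6371 ≈ 16974 km, so the target fraction is f = 7000/16974 ≈ 0.412.
Interpolate at f ≈ 0.412 with slerp weights a = sin((1−f)δ)/sin δ ≈ 2.177, b = sin(fδ)/sin δ ≈ 1.939.
p = a·p₁ + b·p₂ ≈ (-0.653, -0.091, 0.752); φ = arcsin(p_z) ≈ 48.75°, λ = atan2(p_y, p_x) ≈ -172.07°.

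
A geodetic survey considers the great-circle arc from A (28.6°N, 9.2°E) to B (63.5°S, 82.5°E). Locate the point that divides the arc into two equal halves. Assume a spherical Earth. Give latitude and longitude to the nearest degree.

Convert each endpoint to a unit vector on the sphere (x = cos φ cos λ, y = cos φ sin λ, z = sin φ).
The central angle between the endpoints is δ = arccos(p₁·p₂) ≈ 1.892 rad (108.4°).
Interpolate at f = 1/2 with slerp weights a = sin((1−f)δ)/sin δ ≈ 0.855, b = sin(fδ)/sin δ ≈ 0.855.
p = a·p₁ + b·p₂ ≈ (0.791, 0.498, -0.356); φ = arcsin(p_z) ≈ -20.84°, λ = atan2(p_y, p_x) ≈ 32.21°.

≈ (21°S, 32°E)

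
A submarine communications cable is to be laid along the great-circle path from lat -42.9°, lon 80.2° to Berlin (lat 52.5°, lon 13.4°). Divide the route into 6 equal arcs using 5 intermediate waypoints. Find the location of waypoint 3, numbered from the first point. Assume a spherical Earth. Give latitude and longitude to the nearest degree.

≈ lat 6°, lon 50°

Convert each endpoint to a unit vector on the sphere (x = cos φ cos λ, y = cos φ sin λ, z = sin φ).
The central angle between the endpoints is δ = arccos(p₁·p₂) ≈ 1.944 rad (111.4°).
Interpolate at f = 3/6 with slerp weights a = sin((1−f)δ)/sin δ ≈ 0.887, b = sin(fδ)/sin δ ≈ 0.887.
p = a·p₁ + b·p₂ ≈ (0.636, 0.765, 0.100); φ = arcsin(p_z) ≈ 5.73°, λ = atan2(p_y, p_x) ≈ 50.28°.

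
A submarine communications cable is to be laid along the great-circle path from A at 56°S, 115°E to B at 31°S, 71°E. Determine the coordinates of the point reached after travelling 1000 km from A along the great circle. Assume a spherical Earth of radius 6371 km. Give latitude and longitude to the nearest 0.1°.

From cos δ = sin φ₁ sin φ₂ + cos φ₁ cos φ₂ cos Δλ, the central angle is δ ≈ 0.689 rad (39.5°). The total great-circle distance is δ·R ≈ 0.689 × 6371 ≈ 4391 km, so the target fraction is f = 1000/4391 ≈ 0.228.
Interpolate at f ≈ 0.228 with slerp weights a = sin((1−f)δ)/sin δ ≈ 0.798, b = sin(fδ)/sin δ ≈ 0.246.
p = a·p₁ + b·p₂ ≈ (-0.120, 0.604, -0.788); φ = arcsin(p_z) ≈ -52.01°, λ = atan2(p_y, p_x) ≈ 101.24°.

≈ 52.0°S, 101.2°E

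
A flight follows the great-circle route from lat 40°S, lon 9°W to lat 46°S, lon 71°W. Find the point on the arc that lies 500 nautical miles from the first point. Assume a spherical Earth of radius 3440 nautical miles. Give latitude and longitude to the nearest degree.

The haversine formula gives a central angle δ ≈ 0.778 rad (44.6°) between the endpoints. The total great-circle distance is δ·R ≈ 0.778 × 3440 ≈ 2677 nmi, so the target fraction is f = 500/2677 ≈ 0.187.
Interpolate at f ≈ 0.187 with slerp weights a = sin((1−f)δ)/sin δ ≈ 0.843, b = sin(fδ)/sin δ ≈ 0.206.
p = a·p₁ + b·p₂ ≈ (0.684, -0.236, -0.690); φ = arcsin(p_z) ≈ -43.63°, λ = atan2(p_y, p_x) ≈ -19.07°.

≈ lat 44°S, lon 19°W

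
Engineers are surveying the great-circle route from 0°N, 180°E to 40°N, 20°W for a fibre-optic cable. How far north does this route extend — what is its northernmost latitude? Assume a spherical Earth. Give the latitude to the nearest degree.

≈ 68°N

The great circle lies in the plane with unit normal n̂ = (p₁ × p₂)/|p₁ × p₂|.
Here n̂_z ≈ +0.377; the vertex latitude is φ_max = arccos|n̂_z| ≈ 67.8°.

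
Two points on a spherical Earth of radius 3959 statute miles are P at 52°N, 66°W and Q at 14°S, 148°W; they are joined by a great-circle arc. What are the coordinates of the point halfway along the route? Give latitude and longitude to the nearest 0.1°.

Write both endpoints as unit vectors p₁, p₂ with components (cos φ cos λ, cos φ sin λ, sin φ).
The central angle between the endpoints is δ = arccos(p₁·p₂) ≈ 1.679 rad (96.2°).
Interpolate at f = 1/2 with slerp weights a = sin((1−f)δ)/sin δ ≈ 0.748, b = sin(fδ)/sin δ ≈ 0.748.
p = a·p₁ + b·p₂ ≈ (-0.428, -0.806, 0.409); φ = arcsin(p_z) ≈ 24.13°, λ = atan2(p_y, p_x) ≈ -118.00°.

≈ 24.1°N, 118.0°W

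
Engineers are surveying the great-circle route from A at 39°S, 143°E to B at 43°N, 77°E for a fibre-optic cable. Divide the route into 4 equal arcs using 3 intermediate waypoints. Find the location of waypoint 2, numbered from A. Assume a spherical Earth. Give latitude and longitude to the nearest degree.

Convert each endpoint to a unit vector on the sphere (x = cos φ cos λ, y = cos φ sin λ, z = sin φ).
The central angle between the endpoints is δ = arccos(p₁·p₂) ≈ 1.770 rad (101.4°).
Interpolate at f = 2/4 with slerp weights a = sin((1−f)δ)/sin δ ≈ 0.790, b = sin(fδ)/sin δ ≈ 0.790.
p = a·p₁ + b·p₂ ≈ (-0.360, 0.932, 0.042); φ = arcsin(p_z) ≈ 2.38°, λ = atan2(p_y, p_x) ≈ 111.13°.

≈ 2°N, 111°E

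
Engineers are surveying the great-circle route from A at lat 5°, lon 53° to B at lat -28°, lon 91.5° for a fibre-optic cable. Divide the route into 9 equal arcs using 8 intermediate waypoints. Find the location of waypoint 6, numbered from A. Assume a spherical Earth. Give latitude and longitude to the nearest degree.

≈ lat -18°, lon 77°

From cos δ = sin φ₁ sin φ₂ + cos φ₁ cos φ₂ cos Δλ, the central angle is δ ≈ 0.867 rad (49.6°).
Interpolate at f = 6/9 with slerp weights a = sin((1−f)δ)/sin δ ≈ 0.374, b = sin(fδ)/sin δ ≈ 0.717.
p = a·p₁ + b·p₂ ≈ (0.208, 0.930, -0.304); φ = arcsin(p_z) ≈ -17.69°, λ = atan2(p_y, p_x) ≈ 77.42°.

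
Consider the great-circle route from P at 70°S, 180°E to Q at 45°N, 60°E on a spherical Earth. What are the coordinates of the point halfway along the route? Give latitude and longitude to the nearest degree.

The haversine formula gives a central angle δ ≈ 2.474 rad (141.8°) between the endpoints.
Interpolate at f = 1/2 with slerp weights a = sin((1−f)δ)/sin δ ≈ 1.526, b = sin(fδ)/sin δ ≈ 1.526.
p = a·p₁ + b·p₂ ≈ (0.018, 0.935, -0.355); φ = arcsin(p_z) ≈ -20.79°, λ = atan2(p_y, p_x) ≈ 88.92°.

≈ 21°S, 89°E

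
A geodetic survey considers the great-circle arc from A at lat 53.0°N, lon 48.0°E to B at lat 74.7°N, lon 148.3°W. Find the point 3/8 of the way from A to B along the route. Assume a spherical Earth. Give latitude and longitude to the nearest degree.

From cos δ = sin φ₁ sin φ₂ + cos φ₁ cos φ₂ cos Δλ, the central angle is δ ≈ 0.905 rad (51.8°).
Interpolate at f = 3/8 with slerp weights a = sin((1−f)δ)/sin δ ≈ 0.681, b = sin(fδ)/sin δ ≈ 0.423.
p = a·p₁ + b·p₂ ≈ (0.179, 0.246, 0.953); φ = arcsin(p_z) ≈ 72.27°, λ = atan2(p_y, p_x) ≈ 53.91°.

≈ lat 72°N, lon 54°E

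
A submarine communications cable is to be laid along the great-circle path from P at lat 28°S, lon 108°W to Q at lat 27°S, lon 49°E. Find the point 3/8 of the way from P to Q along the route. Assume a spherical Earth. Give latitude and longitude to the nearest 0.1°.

≈ lat 64.7°S, lon 65.7°W

Convert each endpoint to a unit vector on the sphere (x = cos φ cos λ, y = cos φ sin λ, z = sin φ).
The central angle between the endpoints is δ = arccos(p₁·p₂) ≈ 2.107 rad (120.7°).
Interpolate at f = 3/8 with slerp weights a = sin((1−f)δ)/sin δ ≈ 1.126, b = sin(fδ)/sin δ ≈ 0.827.
p = a·p₁ + b·p₂ ≈ (0.176, -0.390, -0.904); φ = arcsin(p_z) ≈ -64.68°, λ = atan2(p_y, p_x) ≈ -65.71°.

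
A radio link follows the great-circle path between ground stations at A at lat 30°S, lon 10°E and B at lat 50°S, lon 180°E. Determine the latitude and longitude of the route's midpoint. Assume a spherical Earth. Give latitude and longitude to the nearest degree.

The haversine formula gives a central angle δ ≈ 1.737 rad (99.5°) between the endpoints.
Interpolate at f = 1/2 with slerp weights a = sin((1−f)δ)/sin δ ≈ 0.774, b = sin(fδ)/sin δ ≈ 0.774.
p = a·p₁ + b·p₂ ≈ (0.163, 0.116, -0.980); φ = arcsin(p_z) ≈ -78.47°, λ = atan2(p_y, p_x) ≈ 35.60°.

≈ lat 78°S, lon 36°E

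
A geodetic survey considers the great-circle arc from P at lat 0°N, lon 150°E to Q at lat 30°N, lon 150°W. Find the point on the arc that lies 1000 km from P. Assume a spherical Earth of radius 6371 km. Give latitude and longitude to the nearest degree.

Convert each endpoint to a unit vector on the sphere (x = cos φ cos λ, y = cos φ sin λ, z = sin φ).
The central angle between the endpoints is δ = arccos(p₁·p₂) ≈ 1.123 rad (64.3°). The total great-circle distance is δ·R ≈ 1.123 × 6371 ≈ 7154 km, so the target fraction is f = 1000/7154 ≈ 0.140.
Interpolate at f ≈ 0.140 with slerp weights a = sin((1−f)δ)/sin δ ≈ 0.913, b = sin(fδ)/sin δ ≈ 0.173.
p = a·p₁ + b·p₂ ≈ (-0.920, 0.381, 0.087); φ = arcsin(p_z) ≈ 4.97°, λ = atan2(p_y, p_x) ≈ 157.50°.

≈ lat 5°N, lon 158°E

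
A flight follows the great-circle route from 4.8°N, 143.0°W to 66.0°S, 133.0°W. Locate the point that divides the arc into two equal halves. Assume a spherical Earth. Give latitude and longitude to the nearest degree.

Write both endpoints as unit vectors p₁, p₂ with components (cos φ cos λ, cos φ sin λ, sin φ).
The central angle between the endpoints is δ = arccos(p₁·p₂) ≈ 1.242 rad (71.2°).
Interpolate at f = 1/2 with slerp weights a = sin((1−f)δ)/sin δ ≈ 0.615, b = sin(fδ)/sin δ ≈ 0.615.
p = a·p₁ + b·p₂ ≈ (-0.660, -0.552, -0.510); φ = arcsin(p_z) ≈ -30.68°, λ = atan2(p_y, p_x) ≈ -140.11°.

≈ 31°S, 140°W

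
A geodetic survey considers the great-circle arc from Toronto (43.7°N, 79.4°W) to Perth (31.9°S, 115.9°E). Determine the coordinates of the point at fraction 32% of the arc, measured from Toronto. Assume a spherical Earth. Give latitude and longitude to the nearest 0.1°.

≈ (51.8°N, 160.4°W)

Write both endpoints as unit vectors p₁, p₂ with components (cos φ cos λ, cos φ sin λ, sin φ).
The central angle between the endpoints is δ = arccos(p₁·p₂) ≈ 2.848 rad (163.2°).
Interpolate at f = 0.32 with slerp weights a = sin((1−f)δ)/sin δ ≈ 3.224, b = sin(fδ)/sin δ ≈ 2.728.
p = a·p₁ + b·p₂ ≈ (-0.583, -0.208, 0.786); φ = arcsin(p_z) ≈ 51.78°, λ = atan2(p_y, p_x) ≈ -160.40°.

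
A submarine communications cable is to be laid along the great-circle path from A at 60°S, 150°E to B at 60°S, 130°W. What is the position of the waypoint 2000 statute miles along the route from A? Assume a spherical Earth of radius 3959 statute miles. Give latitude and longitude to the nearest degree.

From cos δ = sin φ₁ sin φ₂ + cos φ₁ cos φ₂ cos Δλ, the central angle is δ ≈ 0.654 rad (37.5°). The total great-circle distance is δ·R ≈ 0.654 × 3959 ≈ 2591 mi, so the target fraction is f = 2000/2591 ≈ 0.772.
Interpolate at f ≈ 0.772 with slerp weights a = sin((1−f)δ)/sin δ ≈ 0.244, b = sin(fδ)/sin δ ≈ 0.795.
p = a·p₁ + b·p₂ ≈ (-0.361, -0.243, -0.900); φ = arcsin(p_z) ≈ -64.17°, λ = atan2(p_y, p_x) ≈ -146.02°.

≈ 64°S, 146°W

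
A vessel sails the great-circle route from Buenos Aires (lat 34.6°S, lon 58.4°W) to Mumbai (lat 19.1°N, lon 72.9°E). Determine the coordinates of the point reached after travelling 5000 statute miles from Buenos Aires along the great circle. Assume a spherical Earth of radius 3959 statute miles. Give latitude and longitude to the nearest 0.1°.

The haversine formula gives a central angle δ ≈ 2.345 rad (134.4°) between the endpoints. The total great-circle distance is δ·R ≈ 2.345 × 3959 ≈ 9284 mi, so the target fraction is f = 5000/9284 ≈ 0.539.
Interpolate at f ≈ 0.539 with slerp weights a = sin((1−f)δ)/sin δ ≈ 1.235, b = sin(fδ)/sin δ ≈ 1.333.
p = a·p₁ + b·p₂ ≈ (0.903, 0.338, -0.265); φ = arcsin(p_z) ≈ -15.37°, λ = atan2(p_y, p_x) ≈ 20.52°.

≈ lat 15.4°S, lon 20.5°E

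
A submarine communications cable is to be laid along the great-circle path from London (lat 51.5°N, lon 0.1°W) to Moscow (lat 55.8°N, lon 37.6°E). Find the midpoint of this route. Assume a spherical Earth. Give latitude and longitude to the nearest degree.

The haversine formula gives a central angle δ ≈ 0.392 rad (22.5°) between the endpoints.
Interpolate at f = 1/2 with slerp weights a = sin((1−f)δ)/sin δ ≈ 0.510, b = sin(fδ)/sin δ ≈ 0.510.
p = a·p₁ + b·p₂ ≈ (0.544, 0.174, 0.821); φ = arcsin(p_z) ≈ 55.14°, λ = atan2(p_y, p_x) ≈ 17.75°.

≈ lat 55°N, lon 18°E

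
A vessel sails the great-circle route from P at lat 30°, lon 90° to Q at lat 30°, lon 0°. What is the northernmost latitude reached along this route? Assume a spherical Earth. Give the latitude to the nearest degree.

≈ 39°

The great circle lies in the plane with unit normal n̂ = (p₁ × p₂)/|p₁ × p₂|.
Here n̂_z ≈ -0.775; the vertex latitude is φ_max = arccos|n̂_z| ≈ 39.2°.
Check via Clairaut: cos φ_max = |cos φ₁| · sin C = cos(30.0°)·sin(63.4°) ≈ 0.775, again giving ≈ 39.2°.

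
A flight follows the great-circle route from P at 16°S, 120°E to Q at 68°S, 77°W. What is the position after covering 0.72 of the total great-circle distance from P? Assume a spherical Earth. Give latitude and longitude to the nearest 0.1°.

Write both endpoints as unit vectors p₁, p₂ with components (cos φ cos λ, cos φ sin λ, sin φ).
The central angle between the endpoints is δ = arccos(p₁·p₂) ≈ 1.660 rad (95.1°).
Interpolate at f = 0.72 with slerp weights a = sin((1−f)δ)/sin δ ≈ 0.450, b = sin(fδ)/sin δ ≈ 0.934.
p = a·p₁ + b·p₂ ≈ (-0.138, 0.034, -0.990); φ = arcsin(p_z) ≈ -81.86°, λ = atan2(p_y, p_x) ≈ 166.24°.

≈ 81.9°S, 166.2°E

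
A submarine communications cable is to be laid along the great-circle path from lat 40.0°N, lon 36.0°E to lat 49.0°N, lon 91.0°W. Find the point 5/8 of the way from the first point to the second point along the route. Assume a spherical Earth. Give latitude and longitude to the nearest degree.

≈ lat 66°N, lon 43°W

Convert each endpoint to a unit vector on the sphere (x = cos φ cos λ, y = cos φ sin λ, z = sin φ).
The central angle between the endpoints is δ = arccos(p₁·p₂) ≈ 1.387 rad (79.5°).
Interpolate at f = 5/8 with slerp weights a = sin((1−f)δ)/sin δ ≈ 0.506, b = sin(fδ)/sin δ ≈ 0.775.
p = a·p₁ + b·p₂ ≈ (0.304, -0.281, 0.910); φ = arcsin(p_z) ≈ 65.53°, λ = atan2(p_y, p_x) ≈ -42.71°.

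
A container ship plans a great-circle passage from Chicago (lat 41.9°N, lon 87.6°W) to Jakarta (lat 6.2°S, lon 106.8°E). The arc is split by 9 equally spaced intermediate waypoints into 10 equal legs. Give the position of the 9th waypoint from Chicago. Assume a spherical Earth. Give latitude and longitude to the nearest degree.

≈ lat 7°N, lon 111°E

Convert each endpoint to a unit vector on the sphere (x = cos φ cos λ, y = cos φ sin λ, z = sin φ).
The central angle between the endpoints is δ = arccos(p₁·p₂) ≈ 2.480 rad (142.1°).
Interpolate at f = 9/10 with slerp weights a = sin((1−f)δ)/sin δ ≈ 0.399, b = sin(fδ)/sin δ ≈ 1.284.
p = a·p₁ + b·p₂ ≈ (-0.357, 0.925, 0.128); φ = arcsin(p_z) ≈ 7.35°, λ = atan2(p_y, p_x) ≈ 111.07°.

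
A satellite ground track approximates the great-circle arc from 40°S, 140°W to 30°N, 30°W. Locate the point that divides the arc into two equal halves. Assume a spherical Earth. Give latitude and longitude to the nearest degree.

Write both endpoints as unit vectors p₁, p₂ with components (cos φ cos λ, cos φ sin λ, sin φ).
The central angle between the endpoints is δ = arccos(p₁·p₂) ≈ 2.151 rad (123.3°).
Interpolate at f = 1/2 with slerp weights a = sin((1−f)δ)/sin δ ≈ 1.052, b = sin(fδ)/sin δ ≈ 1.052.
p = a·p₁ + b·p₂ ≈ (0.172, -0.974, -0.150); φ = arcsin(p_z) ≈ -8.64°, λ = atan2(p_y, p_x) ≈ -80.00°.

≈ 9°S, 80°W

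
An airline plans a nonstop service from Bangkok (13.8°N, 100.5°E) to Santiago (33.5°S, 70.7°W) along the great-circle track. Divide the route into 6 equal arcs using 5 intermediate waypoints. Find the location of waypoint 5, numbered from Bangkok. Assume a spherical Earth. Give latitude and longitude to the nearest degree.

The haversine formula gives a central angle δ ≈ 2.771 rad (158.7°) between the endpoints.
Interpolate at f = 5/6 with slerp weights a = sin((1−f)δ)/sin δ ≈ 1.229, b = sin(fδ)/sin δ ≈ 2.040.
p = a·p₁ + b·p₂ ≈ (0.345, -0.433, -0.833); φ = arcsin(p_z) ≈ -56.41°, λ = atan2(p_y, p_x) ≈ -51.43°.

≈ (56°S, 51°W)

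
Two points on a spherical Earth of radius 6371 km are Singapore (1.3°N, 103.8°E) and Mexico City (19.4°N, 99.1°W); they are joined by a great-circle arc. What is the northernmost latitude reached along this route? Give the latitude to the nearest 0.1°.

≈ 43.8°N

The great circle lies in the plane with unit normal n̂ = (p₁ × p₂)/|p₁ × p₂|.
Here n̂_z ≈ +0.722; the vertex latitude is φ_max = arccos|n̂_z| ≈ 43.8°.
Check via Clairaut: cos φ_max = |cos φ₁| · sin C = cos(1.3°)·sin(46.2°) ≈ 0.722, again giving ≈ 43.8°.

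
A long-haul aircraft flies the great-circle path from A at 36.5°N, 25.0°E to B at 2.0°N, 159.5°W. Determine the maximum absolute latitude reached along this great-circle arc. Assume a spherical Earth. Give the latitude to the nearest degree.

≈ 84°N

The great circle lies in the plane with unit normal n̂ = (p₁ × p₂)/|p₁ × p₂|.
Here n̂_z ≈ +0.101; the vertex latitude is φ_max = arccos|n̂_z| ≈ 84.2°.
Check via Clairaut: cos φ_max = |cos φ₁| · sin C = cos(36.5°)·sin(7.2°) ≈ 0.101, again giving ≈ 84.2°.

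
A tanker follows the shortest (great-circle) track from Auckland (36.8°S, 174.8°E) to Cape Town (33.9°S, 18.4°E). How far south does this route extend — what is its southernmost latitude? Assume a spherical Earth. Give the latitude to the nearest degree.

≈ 74°S

The great circle lies in the plane with unit normal n̂ = (p₁ × p₂)/|p₁ × p₂|.
Here n̂_z ≈ -0.277; the vertex latitude is φ_max = arccos|n̂_z| ≈ 73.9°.
Check via Clairaut: cos φ_max = |cos φ₁| · sin C = cos(36.8°)·sin(159.8°) ≈ 0.277, again giving ≈ 73.9°.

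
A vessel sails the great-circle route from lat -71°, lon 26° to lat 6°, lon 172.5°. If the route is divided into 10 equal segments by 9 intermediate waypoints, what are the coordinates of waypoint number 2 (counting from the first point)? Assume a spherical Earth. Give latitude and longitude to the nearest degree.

≈ lat -77°, lon 113°

Write both endpoints as unit vectors p₁, p₂ with components (cos φ cos λ, cos φ sin λ, sin φ).
The central angle between the endpoints is δ = arccos(p₁·p₂) ≈ 1.949 rad (111.6°).
Interpolate at f = 2/10 with slerp weights a = sin((1−f)δ)/sin δ ≈ 1.076, b = sin(fδ)/sin δ ≈ 0.409.
p = a·p₁ + b·p₂ ≈ (-0.088, 0.207, -0.974); φ = arcsin(p_z) ≈ -77.02°, λ = atan2(p_y, p_x) ≈ 113.13°.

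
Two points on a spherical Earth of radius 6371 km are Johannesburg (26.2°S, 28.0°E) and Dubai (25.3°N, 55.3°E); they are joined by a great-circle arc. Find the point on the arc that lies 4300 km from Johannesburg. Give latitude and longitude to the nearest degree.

From cos δ = sin φ₁ sin φ₂ + cos φ₁ cos φ₂ cos Δλ, the central angle is δ ≈ 1.010 rad (57.8°). The total great-circle distance is δ·R ≈ 1.010 × 6371 ≈ 6432 km, so the target fraction is f = 4300/6432 ≈ 0.668.
Interpolate at f ≈ 0.668 with slerp weights a = sin((1−f)δ)/sin δ ≈ 0.388, b = sin(fδ)/sin δ ≈ 0.738.
p = a·p₁ + b·p₂ ≈ (0.687, 0.712, 0.144); φ = arcsin(p_z) ≈ 8.29°, λ = atan2(p_y, p_x) ≈ 46.01°.

≈ 8°N, 46°E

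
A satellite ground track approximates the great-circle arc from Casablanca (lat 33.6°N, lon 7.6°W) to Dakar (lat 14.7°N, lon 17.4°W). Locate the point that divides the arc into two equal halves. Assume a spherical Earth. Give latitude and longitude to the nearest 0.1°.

≈ lat 24.2°N, lon 12.9°W

From cos δ = sin φ₁ sin φ₂ + cos φ₁ cos φ₂ cos Δλ, the central angle is δ ≈ 0.364 rad (20.9°).
Interpolate at f = 1/2 with slerp weights a = sin((1−f)δ)/sin δ ≈ 0.508, b = sin(fδ)/sin δ ≈ 0.508.
p = a·p₁ + b·p₂ ≈ (0.889, -0.203, 0.410); φ = arcsin(p_z) ≈ 24.23°, λ = atan2(p_y, p_x) ≈ -12.87°.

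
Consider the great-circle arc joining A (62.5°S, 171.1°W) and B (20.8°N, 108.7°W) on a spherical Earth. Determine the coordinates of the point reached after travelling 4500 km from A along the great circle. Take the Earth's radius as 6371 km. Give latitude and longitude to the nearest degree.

≈ (31°S, 132°W)

Write both endpoints as unit vectors p₁, p₂ with components (cos φ cos λ, cos φ sin λ, sin φ).
The central angle between the endpoints is δ = arccos(p₁·p₂) ≈ 1.686 rad (96.6°). The total great-circle distance is δ·R ≈ 1.686 × 6371 ≈ 10742 km, so the target fraction is f = 4500/10742 ≈ 0.419.
Interpolate at f ≈ 0.419 with slerp weights a = sin((1−f)δ)/sin δ ≈ 0.836, b = sin(fδ)/sin δ ≈ 0.653.
p = a·p₁ + b·p₂ ≈ (-0.577, -0.638, -0.509); φ = arcsin(p_z) ≈ -30.63°, λ = atan2(p_y, p_x) ≈ -132.12°.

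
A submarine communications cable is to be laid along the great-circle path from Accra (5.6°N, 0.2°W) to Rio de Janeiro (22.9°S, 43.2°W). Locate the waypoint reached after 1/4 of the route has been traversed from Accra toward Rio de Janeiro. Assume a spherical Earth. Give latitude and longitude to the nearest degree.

≈ 2°S, 10°W

From cos δ = sin φ₁ sin φ₂ + cos φ₁ cos φ₂ cos Δλ, the central angle is δ ≈ 0.886 rad (50.8°).
Interpolate at f = 1/4 with slerp weights a = sin((1−f)δ)/sin δ ≈ 0.796, b = sin(fδ)/sin δ ≈ 0.284.
p = a·p₁ + b·p₂ ≈ (0.983, -0.182, -0.033); φ = arcsin(p_z) ≈ -1.87°, λ = atan2(p_y, p_x) ≈ -10.47°.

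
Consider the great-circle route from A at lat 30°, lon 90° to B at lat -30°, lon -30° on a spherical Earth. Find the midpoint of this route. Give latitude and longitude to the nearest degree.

≈ lat 0°, lon 30°

The haversine formula gives a central angle δ ≈ 2.246 rad (128.7°) between the endpoints.
Interpolate at f = 1/2 with slerp weights a = sin((1−f)δ)/sin δ ≈ 1.155, b = sin(fδ)/sin δ ≈ 1.155.
p = a·p₁ + b·p₂ ≈ (0.866, 0.500, 0.000); φ = arcsin(p_z) ≈ 0.00°, λ = atan2(p_y, p_x) ≈ 30.00°.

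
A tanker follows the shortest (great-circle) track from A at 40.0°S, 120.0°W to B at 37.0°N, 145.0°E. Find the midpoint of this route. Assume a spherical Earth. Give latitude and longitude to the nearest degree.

≈ 2°S, 169°W

Write both endpoints as unit vectors p₁, p₂ with components (cos φ cos λ, cos φ sin λ, sin φ).
The central angle between the endpoints is δ = arccos(p₁·p₂) ≈ 2.027 rad (116.1°).
Interpolate at f = 1/2 with slerp weights a = sin((1−f)δ)/sin δ ≈ 0.945, b = sin(fδ)/sin δ ≈ 0.945.
p = a·p₁ + b·p₂ ≈ (-0.980, -0.194, -0.039); φ = arcsin(p_z) ≈ -2.22°, λ = atan2(p_y, p_x) ≈ -168.80°.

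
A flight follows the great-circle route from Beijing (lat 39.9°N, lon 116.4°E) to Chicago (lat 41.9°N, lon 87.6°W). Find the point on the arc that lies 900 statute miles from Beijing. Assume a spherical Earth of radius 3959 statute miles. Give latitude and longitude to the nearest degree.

Write both endpoints as unit vectors p₁, p₂ with components (cos φ cos λ, cos φ sin λ, sin φ).
The central angle between the endpoints is δ = arccos(p₁·p₂) ≈ 1.664 rad (95.4°). The total great-circle distance is δ·R ≈ 1.664 × 3959 ≈ 6589 mi, so the target fraction is f = 900/6589 ≈ 0.137.
Interpolate at f ≈ 0.137 with slerp weights a = sin((1−f)δ)/sin δ ≈ 0.995, b = sin(fδ)/sin δ ≈ 0.226.
p = a·p₁ + b·p₂ ≈ (-0.332, 0.516, 0.790); φ = arcsin(p_z) ≈ 52.15°, λ = atan2(p_y, p_x) ≈ 122.81°.

≈ lat 52°N, lon 123°E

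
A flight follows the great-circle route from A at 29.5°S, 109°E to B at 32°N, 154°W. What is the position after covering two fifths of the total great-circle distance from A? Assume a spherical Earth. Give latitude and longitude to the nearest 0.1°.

≈ 5.0°S, 148.0°E

Convert each endpoint to a unit vector on the sphere (x = cos φ cos λ, y = cos φ sin λ, z = sin φ).
The central angle between the endpoints is δ = arccos(p₁·p₂) ≈ 1.929 rad (110.5°).
Interpolate at f = 2/5 with slerp weights a = sin((1−f)δ)/sin δ ≈ 0.978, b = sin(fδ)/sin δ ≈ 0.745.
p = a·p₁ + b·p₂ ≈ (-0.845, 0.528, -0.087); φ = arcsin(p_z) ≈ -4.99°, λ = atan2(p_y, p_x) ≈ 147.99°.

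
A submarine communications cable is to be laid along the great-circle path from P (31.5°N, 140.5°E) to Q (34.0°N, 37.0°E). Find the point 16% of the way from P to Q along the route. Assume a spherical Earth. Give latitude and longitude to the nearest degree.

≈ (38°N, 127°E)

Write both endpoints as unit vectors p₁, p₂ with components (cos φ cos λ, cos φ sin λ, sin φ).
The central angle between the endpoints is δ = arccos(p₁·p₂) ≈ 1.443 rad (82.7°).
Interpolate at f = 0.16 with slerp weights a = sin((1−f)δ)/sin δ ≈ 0.944, b = sin(fδ)/sin δ ≈ 0.231.
p = a·p₁ + b·p₂ ≈ (-0.468, 0.627, 0.622); φ = arcsin(p_z) ≈ 38.49°, λ = atan2(p_y, p_x) ≈ 126.75°.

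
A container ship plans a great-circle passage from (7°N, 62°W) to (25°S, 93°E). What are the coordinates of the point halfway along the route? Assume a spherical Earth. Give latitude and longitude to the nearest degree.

Write both endpoints as unit vectors p₁, p₂ with components (cos φ cos λ, cos φ sin λ, sin φ).
The central angle between the endpoints is δ = arccos(p₁·p₂) ≈ 2.619 rad (150.1°).
Interpolate at f = 1/2 with slerp weights a = sin((1−f)δ)/sin δ ≈ 1.937, b = sin(fδ)/sin δ ≈ 1.937.
p = a·p₁ + b·p₂ ≈ (0.811, 0.056, -0.583); φ = arcsin(p_z) ≈ -35.64°, λ = atan2(p_y, p_x) ≈ 3.92°.

≈ (36°S, 4°E)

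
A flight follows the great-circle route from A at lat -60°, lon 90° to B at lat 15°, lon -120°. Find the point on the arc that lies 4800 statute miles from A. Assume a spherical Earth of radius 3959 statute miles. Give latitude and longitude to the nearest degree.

Write both endpoints as unit vectors p₁, p₂ with components (cos φ cos λ, cos φ sin λ, sin φ).
The central angle between the endpoints is δ = arccos(p₁·p₂) ≈ 2.268 rad (130.0°). The total great-circle distance is δ·R ≈ 2.268 × 3959 ≈ 8981 mi, so the target fraction is f = 4800/8981 ≈ 0.534.
Interpolate at f ≈ 0.534 with slerp weights a = sin((1−f)δ)/sin δ ≈ 1.136, b = sin(fδ)/sin δ ≈ 1.222.
p = a·p₁ + b·p₂ ≈ (-0.590, -0.454, -0.667); φ = arcsin(p_z) ≈ -41.86°, λ = atan2(p_y, p_x) ≈ -142.41°.

≈ lat -42°, lon -142°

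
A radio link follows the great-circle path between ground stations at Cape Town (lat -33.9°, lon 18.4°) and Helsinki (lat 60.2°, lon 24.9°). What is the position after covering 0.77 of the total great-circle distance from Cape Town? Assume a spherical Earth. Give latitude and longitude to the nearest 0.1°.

Convert each endpoint to a unit vector on the sphere (x = cos φ cos λ, y = cos φ sin λ, z = sin φ).
The central angle between the endpoints is δ = arccos(p₁·p₂) ≈ 1.645 rad (94.3°).
Interpolate at f = 0.77 with slerp weights a = sin((1−f)δ)/sin δ ≈ 0.370, b = sin(fδ)/sin δ ≈ 0.957.
p = a·p₁ + b·p₂ ≈ (0.723, 0.297, 0.624); φ = arcsin(p_z) ≈ 38.58°, λ = atan2(p_y, p_x) ≈ 22.35°.

≈ lat 38.6°, lon 22.3°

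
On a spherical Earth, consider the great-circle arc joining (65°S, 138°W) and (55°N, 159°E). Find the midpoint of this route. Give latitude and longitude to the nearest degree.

Convert each endpoint to a unit vector on the sphere (x = cos φ cos λ, y = cos φ sin λ, z = sin φ).
The central angle between the endpoints is δ = arccos(p₁·p₂) ≈ 2.255 rad (129.2°).
Interpolate at f = 1/2 with slerp weights a = sin((1−f)δ)/sin δ ≈ 1.166, b = sin(fδ)/sin δ ≈ 1.166.
p = a·p₁ + b·p₂ ≈ (-0.991, -0.090, -0.102); φ = arcsin(p_z) ≈ -5.83°, λ = atan2(p_y, p_x) ≈ -174.81°.

≈ (6°S, 175°W)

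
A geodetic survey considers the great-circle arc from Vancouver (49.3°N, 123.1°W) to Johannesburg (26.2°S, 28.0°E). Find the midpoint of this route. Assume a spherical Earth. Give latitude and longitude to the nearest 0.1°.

From cos δ = sin φ₁ sin φ₂ + cos φ₁ cos φ₂ cos Δλ, the central angle is δ ≈ 2.581 rad (147.9°).
Interpolate at f = 1/2 with slerp weights a = sin((1−f)δ)/sin δ ≈ 1.807, b = sin(fδ)/sin δ ≈ 1.807.
p = a·p₁ + b·p₂ ≈ (0.788, -0.226, 0.572); φ = arcsin(p_z) ≈ 34.91°, λ = atan2(p_y, p_x) ≈ -16.00°.

≈ (34.9°N, 16.0°W)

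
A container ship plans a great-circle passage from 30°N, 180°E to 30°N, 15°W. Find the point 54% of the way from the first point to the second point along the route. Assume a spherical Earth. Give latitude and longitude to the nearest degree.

≈ 76°N, 77°W

From cos δ = sin φ₁ sin φ₂ + cos φ₁ cos φ₂ cos Δλ, the central angle is δ ≈ 2.065 rad (118.3°).
Interpolate at f = 0.54 with slerp weights a = sin((1−f)δ)/sin δ ≈ 0.924, b = sin(fδ)/sin δ ≈ 1.020.
p = a·p₁ + b·p₂ ≈ (0.053, -0.229, 0.972); φ = arcsin(p_z) ≈ 76.42°, λ = atan2(p_y, p_x) ≈ -76.92°.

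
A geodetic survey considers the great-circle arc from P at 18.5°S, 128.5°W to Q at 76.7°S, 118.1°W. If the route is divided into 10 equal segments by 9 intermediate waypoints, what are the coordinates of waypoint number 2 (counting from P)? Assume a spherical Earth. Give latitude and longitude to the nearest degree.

≈ 30°S, 128°W

From cos δ = sin φ₁ sin φ₂ + cos φ₁ cos φ₂ cos Δλ, the central angle is δ ≈ 1.020 rad (58.4°).
Interpolate at f = 2/10 with slerp weights a = sin((1−f)δ)/sin δ ≈ 0.855, b = sin(fδ)/sin δ ≈ 0.238.
p = a·p₁ + b·p₂ ≈ (-0.530, -0.683, -0.503); φ = arcsin(p_z) ≈ -30.17°, λ = atan2(p_y, p_x) ≈ -127.85°.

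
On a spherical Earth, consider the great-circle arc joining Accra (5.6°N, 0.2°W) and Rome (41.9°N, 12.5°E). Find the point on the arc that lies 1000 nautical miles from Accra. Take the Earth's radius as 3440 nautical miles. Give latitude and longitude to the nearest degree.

≈ 22°N, 4°E

Convert each endpoint to a unit vector on the sphere (x = cos φ cos λ, y = cos φ sin λ, z = sin φ).
The central angle between the endpoints is δ = arccos(p₁·p₂) ≈ 0.664 rad (38.0°). The total great-circle distance is δ·R ≈ 0.664 × 3440 ≈ 2283 nmi, so the target fraction is f = 1000/2283 ≈ 0.438.
Interpolate at f ≈ 0.438 with slerp weights a = sin((1−f)δ)/sin δ ≈ 0.591, b = sin(fδ)/sin δ ≈ 0.465.
p = a·p₁ + b·p₂ ≈ (0.927, 0.073, 0.368); φ = arcsin(p_z) ≈ 21.62°, λ = atan2(p_y, p_x) ≈ 4.50°.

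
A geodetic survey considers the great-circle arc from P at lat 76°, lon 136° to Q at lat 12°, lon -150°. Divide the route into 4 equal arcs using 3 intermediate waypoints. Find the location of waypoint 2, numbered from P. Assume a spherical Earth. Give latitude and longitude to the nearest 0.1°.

The haversine formula gives a central angle δ ≈ 1.301 rad (74.5°) between the endpoints.
Interpolate at f = 2/4 with slerp weights a = sin((1−f)δ)/sin δ ≈ 0.628, b = sin(fδ)/sin δ ≈ 0.628.
p = a·p₁ + b·p₂ ≈ (-0.641, -0.202, 0.740); φ = arcsin(p_z) ≈ 47.74°, λ = atan2(p_y, p_x) ≈ -162.55°.

≈ lat 47.7°, lon -162.5°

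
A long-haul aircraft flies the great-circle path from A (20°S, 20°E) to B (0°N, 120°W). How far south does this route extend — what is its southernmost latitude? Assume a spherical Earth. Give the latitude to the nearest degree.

The great circle lies in the plane with unit normal n̂ = (p₁ × p₂)/|p₁ × p₂|.
Here n̂_z ≈ -0.870; the vertex latitude is φ_max = arccos|n̂_z| ≈ 29.5°.
Check via Clairaut: cos φ_max = |cos φ₁| · sin C = cos(20.0°)·sin(112.2°) ≈ 0.870, again giving ≈ 29.5°.

≈ 30°S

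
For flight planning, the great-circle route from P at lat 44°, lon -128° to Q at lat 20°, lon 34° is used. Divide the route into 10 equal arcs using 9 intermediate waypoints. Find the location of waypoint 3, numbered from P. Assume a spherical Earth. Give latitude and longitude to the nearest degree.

From cos δ = sin φ₁ sin φ₂ + cos φ₁ cos φ₂ cos Δλ, the central angle is δ ≈ 1.988 rad (113.9°).
Interpolate at f = 3/10 with slerp weights a = sin((1−f)δ)/sin δ ≈ 1.076, b = sin(fδ)/sin δ ≈ 0.614.
p = a·p₁ + b·p₂ ≈ (0.002, -0.287, 0.958); φ = arcsin(p_z) ≈ 73.30°, λ = atan2(p_y, p_x) ≈ -89.61°.

≈ lat 73°, lon -90°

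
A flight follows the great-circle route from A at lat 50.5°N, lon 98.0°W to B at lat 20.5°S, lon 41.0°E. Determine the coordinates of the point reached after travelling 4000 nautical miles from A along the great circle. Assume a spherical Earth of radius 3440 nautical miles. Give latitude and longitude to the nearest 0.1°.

From cos δ = sin φ₁ sin φ₂ + cos φ₁ cos φ₂ cos Δλ, the central angle is δ ≈ 2.374 rad (136.0°). The total great-circle distance is δ·R ≈ 2.374 × 3440 ≈ 8168 nmi, so the target fraction is f = 4000/8168 ≈ 0.490.
Interpolate at f ≈ 0.490 with slerp weights a = sin((1−f)δ)/sin δ ≈ 1.349, b = sin(fδ)/sin δ ≈ 1.322.
p = a·p₁ + b·p₂ ≈ (0.815, -0.037, 0.578); φ = arcsin(p_z) ≈ 35.28°, λ = atan2(p_y, p_x) ≈ -2.59°.

≈ lat 35.3°N, lon 2.6°W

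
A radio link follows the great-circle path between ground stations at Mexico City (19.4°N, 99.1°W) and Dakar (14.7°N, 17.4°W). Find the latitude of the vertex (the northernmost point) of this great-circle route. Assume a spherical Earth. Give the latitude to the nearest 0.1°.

≈ 22.4°N

The great circle lies in the plane with unit normal n̂ = (p₁ × p₂)/|p₁ × p₂|.
Here n̂_z ≈ +0.925; the vertex latitude is φ_max = arccos|n̂_z| ≈ 22.4°.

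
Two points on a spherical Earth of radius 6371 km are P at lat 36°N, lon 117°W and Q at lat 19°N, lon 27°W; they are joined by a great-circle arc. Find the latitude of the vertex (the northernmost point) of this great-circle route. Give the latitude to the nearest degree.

The great circle lies in the plane with unit normal n̂ = (p₁ × p₂)/|p₁ × p₂|.
Here n̂_z ≈ +0.779; the vertex latitude is φ_max = arccos|n̂_z| ≈ 38.8°.
Check via Clairaut: cos φ_max = |cos φ₁| · sin C = cos(36.0°)·sin(74.4°) ≈ 0.779, again giving ≈ 38.8°.

≈ 39°N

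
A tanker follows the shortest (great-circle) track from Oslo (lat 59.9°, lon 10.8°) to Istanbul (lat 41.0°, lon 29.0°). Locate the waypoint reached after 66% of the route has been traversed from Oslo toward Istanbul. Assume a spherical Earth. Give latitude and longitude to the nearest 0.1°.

Write both endpoints as unit vectors p₁, p₂ with components (cos φ cos λ, cos φ sin λ, sin φ).
The central angle between the endpoints is δ = arccos(p₁·p₂) ≈ 0.384 rad (22.0°).
Interpolate at f = 0.66 with slerp weights a = sin((1−f)δ)/sin δ ≈ 0.348, b = sin(fδ)/sin δ ≈ 0.669.
p = a·p₁ + b·p₂ ≈ (0.613, 0.278, 0.740); φ = arcsin(p_z) ≈ 47.71°, λ = atan2(p_y, p_x) ≈ 24.36°.

≈ lat 47.7°, lon 24.4°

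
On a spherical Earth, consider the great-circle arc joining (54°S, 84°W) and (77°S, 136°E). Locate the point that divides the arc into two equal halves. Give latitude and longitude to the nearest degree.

≈ (76°S, 103°W)

Convert each endpoint to a unit vector on the sphere (x = cos φ cos λ, y = cos φ sin λ, z = sin φ).
The central angle between the endpoints is δ = arccos(p₁·p₂) ≈ 0.813 rad (46.6°).
Interpolate at f = 1/2 with slerp weights a = sin((1−f)δ)/sin δ ≈ 0.544, b = sin(fδ)/sin δ ≈ 0.544.
p = a·p₁ + b·p₂ ≈ (-0.055, -0.233, -0.971); φ = arcsin(p_z) ≈ -76.14°, λ = atan2(p_y, p_x) ≈ -103.19°.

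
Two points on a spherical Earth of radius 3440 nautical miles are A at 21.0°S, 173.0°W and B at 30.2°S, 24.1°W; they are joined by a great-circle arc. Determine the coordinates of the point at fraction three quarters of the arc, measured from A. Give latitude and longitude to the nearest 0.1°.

≈ 52.6°S, 51.8°W

Convert each endpoint to a unit vector on the sphere (x = cos φ cos λ, y = cos φ sin λ, z = sin φ).
The central angle between the endpoints is δ = arccos(p₁·p₂) ≈ 2.107 rad (120.7°).
Interpolate at f = 3/4 with slerp weights a = sin((1−f)δ)/sin δ ≈ 0.585, b = sin(fδ)/sin δ ≈ 1.163.
p = a·p₁ + b·p₂ ≈ (0.376, -0.477, -0.795); φ = arcsin(p_z) ≈ -52.61°, λ = atan2(p_y, p_x) ≈ -51.76°.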